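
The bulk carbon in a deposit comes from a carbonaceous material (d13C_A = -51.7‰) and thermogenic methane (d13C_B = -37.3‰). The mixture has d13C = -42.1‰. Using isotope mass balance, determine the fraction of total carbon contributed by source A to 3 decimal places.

0.333

δ_mix = f_A·δ_A + (1 − f_A)·δ_B  ⇒  f_A = (δ_mix − δ_B)/(δ_A − δ_B)
f_A = (-42.1 − (-37.3)) / (-51.7 − (-37.3))
f_A = -4.8 / -14.4 = 0.3333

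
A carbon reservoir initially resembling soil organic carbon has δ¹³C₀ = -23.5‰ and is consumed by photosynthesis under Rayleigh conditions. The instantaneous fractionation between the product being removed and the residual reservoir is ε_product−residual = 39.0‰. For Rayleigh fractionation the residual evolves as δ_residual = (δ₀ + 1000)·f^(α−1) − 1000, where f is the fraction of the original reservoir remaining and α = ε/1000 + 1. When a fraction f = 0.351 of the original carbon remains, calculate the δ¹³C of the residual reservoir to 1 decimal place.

-62.6‰

Rayleigh residual: δ_res = (δ₀ + 1000)·f^(α−1) − 1000
α = ε/1000 + 1 = 1.03900, so α − 1 = 0.03900
f^(α−1) = 0.351^(0.03900) = 0.959991
δ_res = (-23.5 + 1000) × 0.959991 − 1000 = 937.431 − 1000 = -62.57‰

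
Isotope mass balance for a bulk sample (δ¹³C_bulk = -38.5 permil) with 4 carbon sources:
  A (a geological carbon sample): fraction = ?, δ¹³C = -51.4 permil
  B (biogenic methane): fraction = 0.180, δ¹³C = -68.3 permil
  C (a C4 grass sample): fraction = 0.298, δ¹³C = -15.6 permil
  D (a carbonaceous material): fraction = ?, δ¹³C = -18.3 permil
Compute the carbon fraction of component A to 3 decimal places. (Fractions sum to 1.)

0.363

Let f_A and f_D be the unknown fractions; fractions sum to 1 so f_A + f_D = 0.522.
Mass balance: Σ fᵢ·δᵢ = δ_bulk ⇒ f_A·(-51.4) + f_D·(-18.3) = -38.5 − (-16.943) = -21.557
Substitute f_D = 0.522 − f_A:
f_A·(-51.4 − -18.3) = -21.557 − 0.522×(-18.3) = -12.005
f_A = -12.005 / -33.1 = 0.3627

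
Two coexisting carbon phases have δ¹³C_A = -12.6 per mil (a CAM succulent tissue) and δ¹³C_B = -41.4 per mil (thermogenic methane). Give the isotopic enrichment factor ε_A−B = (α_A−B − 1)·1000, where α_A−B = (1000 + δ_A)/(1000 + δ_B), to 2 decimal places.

30.04 per mil

α_A−B = (1000 + -12.6) / (1000 + -41.4) = 987.4 / 958.6 = 1.030044
ε_A−B = (1.030044 − 1) × 1000 = 30.044 per mil
(The approximation ε ≈ δ_A − δ_B would give 28.8 per mil.)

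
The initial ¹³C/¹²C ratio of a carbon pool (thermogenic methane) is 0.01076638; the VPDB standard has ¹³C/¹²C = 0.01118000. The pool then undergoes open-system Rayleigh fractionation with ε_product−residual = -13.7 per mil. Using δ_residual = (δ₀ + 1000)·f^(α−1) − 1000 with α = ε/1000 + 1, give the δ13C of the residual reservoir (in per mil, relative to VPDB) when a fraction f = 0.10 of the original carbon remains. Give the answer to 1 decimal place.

-6.1 per mil

δ₀ = (0.01076638/0.01118000 − 1)×1000 = (0.963004 − 1)×1000 = -36.996 per mil
α − 1 = ε/1000 = -0.0137
f^(α−1) = 0.10^(-0.0137) = 1.032048
δ_res = (-36.996 + 1000) × 1.032048 − 1000 = 993.866 − 1000 = -6.13 per mil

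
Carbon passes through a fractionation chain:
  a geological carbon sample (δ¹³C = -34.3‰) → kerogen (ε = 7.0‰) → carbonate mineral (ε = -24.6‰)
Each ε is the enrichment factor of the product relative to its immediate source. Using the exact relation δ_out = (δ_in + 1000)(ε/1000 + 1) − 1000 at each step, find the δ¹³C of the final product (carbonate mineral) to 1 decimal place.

-51.5‰

step 1: δ = (-34.30 + 1000)·(7.0/1000 + 1) − 1000 = -27.54‰
step 2: δ = (-27.54 + 1000)·(-24.6/1000 + 1) − 1000 = -51.46‰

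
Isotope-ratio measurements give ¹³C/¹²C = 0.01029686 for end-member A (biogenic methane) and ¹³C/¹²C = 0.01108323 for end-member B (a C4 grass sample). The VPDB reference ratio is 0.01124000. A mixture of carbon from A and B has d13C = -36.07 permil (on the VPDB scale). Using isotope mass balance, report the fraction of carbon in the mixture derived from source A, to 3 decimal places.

0.316

δ_A = (0.01029686/0.01124000 − 1)×1000 = (0.916091 − 1)×1000 = -83.909 permil
δ_B = (0.01108323/0.01124000 − 1)×1000 = (0.986052 − 1)×1000 = -13.948 permil
f_A = (δ_mix − δ_B)/(δ_A − δ_B) = (-36.07 − (-13.948))/(-83.909 − (-13.948))
f_A = -22.122 / -69.962 = 0.3162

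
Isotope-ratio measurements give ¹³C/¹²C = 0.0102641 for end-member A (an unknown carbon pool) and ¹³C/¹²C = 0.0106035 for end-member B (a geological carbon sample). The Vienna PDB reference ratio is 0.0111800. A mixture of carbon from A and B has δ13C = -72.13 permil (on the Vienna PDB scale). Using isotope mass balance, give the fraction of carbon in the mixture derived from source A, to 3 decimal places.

δ_A = (0.0102641/0.0111800 − 1)×1000 = (0.918077 − 1)×1000 = -81.923 permil
δ_B = (0.0106035/0.0111800 − 1)×1000 = (0.948435 − 1)×1000 = -51.565 permil
f_A = (δ_mix − δ_B)/(δ_A − δ_B) = (-72.13 − (-51.565))/(-81.923 − (-51.565))
f_A = -20.565 / -30.358 = 0.6774

0.677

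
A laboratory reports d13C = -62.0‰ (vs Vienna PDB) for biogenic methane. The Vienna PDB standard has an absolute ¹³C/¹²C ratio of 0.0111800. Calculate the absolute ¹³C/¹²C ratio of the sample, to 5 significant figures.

0.010487

R_sample = R_standard × (d13C/1000 + 1)
R_sample = 0.0111800 × (-62.0/1000 + 1) = 0.0111800 × 0.938000
R_sample = 0.0104868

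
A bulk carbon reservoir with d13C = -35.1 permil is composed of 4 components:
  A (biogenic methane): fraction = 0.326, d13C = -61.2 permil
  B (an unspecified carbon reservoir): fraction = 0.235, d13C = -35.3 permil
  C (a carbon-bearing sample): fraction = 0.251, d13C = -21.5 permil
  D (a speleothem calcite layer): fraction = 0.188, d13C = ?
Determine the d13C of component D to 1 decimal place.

-7.7 permil

Isotope mass balance: δ_bulk = Σ fᵢ·δᵢ.
-35.1 = 0.326×(-61.2) + 0.235×(-35.3) + 0.251×(-21.5) + 0.188×δ_D
0.188·δ_D = -35.1 − (-33.643) = -1.457
δ_D = -1.457 / 0.188 = -7.75 permil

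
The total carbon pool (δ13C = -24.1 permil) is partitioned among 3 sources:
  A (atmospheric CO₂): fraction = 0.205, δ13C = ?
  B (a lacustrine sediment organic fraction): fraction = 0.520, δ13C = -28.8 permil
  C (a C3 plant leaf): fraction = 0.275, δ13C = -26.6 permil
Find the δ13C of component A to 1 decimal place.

Isotope mass balance: δ_bulk = Σ fᵢ·δᵢ.
-24.1 = 0.205×δ_A + 0.520×(-28.8) + 0.275×(-26.6)
0.205·δ_A = -24.1 − (-22.291) = -1.809
δ_A = -1.809 / 0.205 = -8.82 permil

-8.8 permil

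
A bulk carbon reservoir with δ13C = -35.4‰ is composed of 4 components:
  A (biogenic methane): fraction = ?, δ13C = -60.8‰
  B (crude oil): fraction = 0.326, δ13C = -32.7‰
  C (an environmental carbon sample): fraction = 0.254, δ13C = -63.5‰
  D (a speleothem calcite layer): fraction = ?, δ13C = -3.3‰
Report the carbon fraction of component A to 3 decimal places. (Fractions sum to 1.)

Let f_A and f_D be the unknown fractions; fractions sum to 1 so f_A + f_D = 0.420.
Mass balance: Σ fᵢ·δᵢ = δ_bulk ⇒ f_A·(-60.8) + f_D·(-3.3) = -35.4 − (-26.789) = -8.611
Substitute f_D = 0.420 − f_A:
f_A·(-60.8 − -3.3) = -8.611 − 0.420×(-3.3) = -7.225
f_A = -7.225 / -57.5 = 0.1256

0.126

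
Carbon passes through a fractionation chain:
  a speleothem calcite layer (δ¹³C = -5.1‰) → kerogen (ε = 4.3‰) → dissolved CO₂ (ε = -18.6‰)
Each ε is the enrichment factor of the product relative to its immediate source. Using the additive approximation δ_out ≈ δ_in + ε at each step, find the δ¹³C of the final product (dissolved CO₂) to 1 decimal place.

step 1: δ ≈ -5.1 + (4.3) = -0.8‰
step 2: δ ≈ -0.8 + (-18.6) = -19.4‰

-19.4‰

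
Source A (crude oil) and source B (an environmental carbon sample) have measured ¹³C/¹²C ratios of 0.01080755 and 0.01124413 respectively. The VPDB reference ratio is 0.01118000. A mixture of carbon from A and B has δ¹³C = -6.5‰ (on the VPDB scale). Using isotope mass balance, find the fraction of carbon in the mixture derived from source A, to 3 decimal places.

0.313

δ_A = (0.01080755/0.01118000 − 1)×1000 = (0.966686 − 1)×1000 = -33.314‰
δ_B = (0.01124413/0.01118000 − 1)×1000 = (1.005736 − 1)×1000 = 5.736‰
f_A = (δ_mix − δ_B)/(δ_A − δ_B) = (-6.5 − (5.736))/(-33.314 − (5.736))
f_A = -12.236 / -39.050 = 0.3133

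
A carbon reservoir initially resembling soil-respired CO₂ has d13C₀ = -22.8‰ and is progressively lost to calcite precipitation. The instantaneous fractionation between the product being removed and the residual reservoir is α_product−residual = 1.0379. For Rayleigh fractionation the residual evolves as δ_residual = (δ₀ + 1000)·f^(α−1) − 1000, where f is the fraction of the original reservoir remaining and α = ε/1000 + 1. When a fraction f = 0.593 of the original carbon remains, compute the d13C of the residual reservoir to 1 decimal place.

-42.0‰

Rayleigh residual: δ_res = (δ₀ + 1000)·f^(α−1) − 1000
α − 1 = 0.03790
f^(α−1) = 0.593^(0.03790) = 0.980390
δ_res = (-22.8 + 1000) × 0.980390 − 1000 = 958.037 − 1000 = -41.96‰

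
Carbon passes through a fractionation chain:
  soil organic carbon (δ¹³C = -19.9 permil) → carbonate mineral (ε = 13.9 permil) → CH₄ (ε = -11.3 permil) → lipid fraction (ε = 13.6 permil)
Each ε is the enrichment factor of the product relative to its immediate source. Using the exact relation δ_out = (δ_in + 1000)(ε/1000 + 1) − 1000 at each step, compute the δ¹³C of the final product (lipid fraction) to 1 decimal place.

-4.1 permil

step 1: δ = (-19.90 + 1000)·(13.9/1000 + 1) − 1000 = -6.28 permil
step 2: δ = (-6.28 + 1000)·(-11.3/1000 + 1) − 1000 = -17.51 permil
step 3: δ = (-17.51 + 1000)·(13.6/1000 + 1) − 1000 = -4.14 permil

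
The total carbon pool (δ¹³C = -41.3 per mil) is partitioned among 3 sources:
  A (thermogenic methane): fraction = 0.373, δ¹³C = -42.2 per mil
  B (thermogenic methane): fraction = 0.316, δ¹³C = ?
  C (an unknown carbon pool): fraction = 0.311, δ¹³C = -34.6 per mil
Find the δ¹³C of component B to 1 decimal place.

-46.8 per mil

Isotope mass balance: δ_bulk = Σ fᵢ·δᵢ.
-41.3 = 0.373×(-42.2) + 0.316×δ_B + 0.311×(-34.6)
0.316·δ_B = -41.3 − (-26.501) = -14.799
δ_B = -14.799 / 0.316 = -46.83 per mil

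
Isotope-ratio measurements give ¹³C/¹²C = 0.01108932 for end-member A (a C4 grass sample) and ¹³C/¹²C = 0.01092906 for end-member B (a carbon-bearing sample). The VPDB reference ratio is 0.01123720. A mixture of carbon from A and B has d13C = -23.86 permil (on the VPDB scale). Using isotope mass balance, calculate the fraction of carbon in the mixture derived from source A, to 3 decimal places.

δ_A = (0.01108932/0.01123720 − 1)×1000 = (0.986840 − 1)×1000 = -13.160 permil
δ_B = (0.01092906/0.01123720 − 1)×1000 = (0.972579 − 1)×1000 = -27.421 permil
f_A = (δ_mix − δ_B)/(δ_A − δ_B) = (-23.86 − (-27.421))/(-13.160 − (-27.421))
f_A = 3.561 / 14.262 = 0.2497

0.250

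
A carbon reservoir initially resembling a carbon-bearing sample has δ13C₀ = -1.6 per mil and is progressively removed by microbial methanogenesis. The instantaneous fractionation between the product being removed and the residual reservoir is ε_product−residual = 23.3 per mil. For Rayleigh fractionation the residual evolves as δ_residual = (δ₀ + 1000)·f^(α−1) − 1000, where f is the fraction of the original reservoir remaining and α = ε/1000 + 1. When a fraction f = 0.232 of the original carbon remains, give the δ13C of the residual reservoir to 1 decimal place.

Rayleigh residual: δ_res = (δ₀ + 1000)·f^(α−1) − 1000
α = ε/1000 + 1 = 1.02330, so α − 1 = 0.02330
f^(α−1) = 0.232^(0.02330) = 0.966531
δ_res = (-1.6 + 1000) × 0.966531 − 1000 = 964.985 − 1000 = -35.02 per mil

-35.0 per mil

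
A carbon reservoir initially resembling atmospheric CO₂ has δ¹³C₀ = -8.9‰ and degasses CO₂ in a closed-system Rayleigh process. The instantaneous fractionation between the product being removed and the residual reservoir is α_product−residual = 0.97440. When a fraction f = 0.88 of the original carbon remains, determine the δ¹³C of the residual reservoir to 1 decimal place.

-5.7‰

Rayleigh residual: δ_res = (δ₀ + 1000)·f^(α−1) − 1000
α − 1 = -0.02560
f^(α−1) = 0.88^(-0.02560) = 1.003278
δ_res = (-8.9 + 1000) × 1.003278 − 1000 = 994.349 − 1000 = -5.65‰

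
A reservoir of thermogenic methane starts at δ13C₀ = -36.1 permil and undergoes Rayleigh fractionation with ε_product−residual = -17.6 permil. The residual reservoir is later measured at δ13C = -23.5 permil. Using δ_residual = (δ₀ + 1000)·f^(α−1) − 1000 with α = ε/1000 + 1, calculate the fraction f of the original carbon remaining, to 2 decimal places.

α − 1 = ε/1000 = -0.0176
(δ_res + 1000)/(δ₀ + 1000) = (-23.5 + 1000)/(-36.1 + 1000) = 976.5/963.9 = 1.013072
f = 1.013072^(1/-0.0176) = exp(ln(1.013072)/-0.0176) = exp(0.01299/-0.0176)
f = exp(-0.7379) = 0.4781

0.48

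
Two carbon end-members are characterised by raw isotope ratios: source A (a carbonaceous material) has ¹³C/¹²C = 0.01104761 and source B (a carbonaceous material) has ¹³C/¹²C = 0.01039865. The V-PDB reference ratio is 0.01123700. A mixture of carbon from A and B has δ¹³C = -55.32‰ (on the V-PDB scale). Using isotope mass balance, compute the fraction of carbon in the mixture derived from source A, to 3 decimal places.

0.334

δ_A = (0.01104761/0.01123700 − 1)×1000 = (0.983146 − 1)×1000 = -16.854‰
δ_B = (0.01039865/0.01123700 − 1)×1000 = (0.925394 − 1)×1000 = -74.606‰
f_A = (δ_mix − δ_B)/(δ_A − δ_B) = (-55.32 − (-74.606))/(-16.854 − (-74.606))
f_A = 19.286 / 57.752 = 0.3339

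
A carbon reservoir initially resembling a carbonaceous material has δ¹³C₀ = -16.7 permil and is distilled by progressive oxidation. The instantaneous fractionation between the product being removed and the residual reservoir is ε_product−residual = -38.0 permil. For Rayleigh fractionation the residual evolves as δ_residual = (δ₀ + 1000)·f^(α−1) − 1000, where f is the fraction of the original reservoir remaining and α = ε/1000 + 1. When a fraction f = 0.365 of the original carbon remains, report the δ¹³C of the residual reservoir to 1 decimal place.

21.7 permil

Rayleigh residual: δ_res = (δ₀ + 1000)·f^(α−1) − 1000
α = ε/1000 + 1 = 0.96200, so α − 1 = -0.03800
f^(α−1) = 0.365^(-0.03800) = 1.039041
δ_res = (-16.7 + 1000) × 1.039041 − 1000 = 1021.689 − 1000 = 21.69 permil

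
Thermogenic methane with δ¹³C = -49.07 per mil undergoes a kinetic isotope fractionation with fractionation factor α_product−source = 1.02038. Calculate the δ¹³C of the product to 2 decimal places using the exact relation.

-29.69 per mil

δ_product = (δ_source + 1000)·α − 1000
δ_product = (-49.07 + 1000) × 1.02038 − 1000
δ_product = 970.310 − 1000 = -29.690 per mil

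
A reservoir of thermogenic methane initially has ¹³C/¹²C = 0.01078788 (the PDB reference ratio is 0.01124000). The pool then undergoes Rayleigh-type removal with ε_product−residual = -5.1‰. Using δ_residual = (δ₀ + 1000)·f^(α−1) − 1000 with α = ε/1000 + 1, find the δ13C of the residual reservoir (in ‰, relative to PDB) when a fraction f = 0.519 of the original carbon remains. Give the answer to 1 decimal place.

δ₀ = (0.01078788/0.01124000 − 1)×1000 = (0.959776 − 1)×1000 = -40.224‰
α − 1 = ε/1000 = -0.0051
f^(α−1) = 0.519^(-0.0051) = 1.003350
δ_res = (-40.224 + 1000) × 1.003350 − 1000 = 962.991 − 1000 = -37.01‰

-37.0‰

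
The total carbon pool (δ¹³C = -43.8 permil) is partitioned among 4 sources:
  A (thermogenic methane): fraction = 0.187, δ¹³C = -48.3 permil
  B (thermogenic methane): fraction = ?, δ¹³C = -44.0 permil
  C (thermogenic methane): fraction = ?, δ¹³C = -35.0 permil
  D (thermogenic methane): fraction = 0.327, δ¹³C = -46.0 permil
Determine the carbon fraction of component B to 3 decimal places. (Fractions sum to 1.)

Let f_B and f_C be the unknown fractions; fractions sum to 1 so f_B + f_C = 0.486.
Mass balance: Σ fᵢ·δᵢ = δ_bulk ⇒ f_B·(-44.0) + f_C·(-35.0) = -43.8 − (-24.074) = -19.726
Substitute f_C = 0.486 − f_B:
f_B·(-44.0 − -35.0) = -19.726 − 0.486×(-35.0) = -2.716
f_B = -2.716 / -9.0 = 0.3018

0.302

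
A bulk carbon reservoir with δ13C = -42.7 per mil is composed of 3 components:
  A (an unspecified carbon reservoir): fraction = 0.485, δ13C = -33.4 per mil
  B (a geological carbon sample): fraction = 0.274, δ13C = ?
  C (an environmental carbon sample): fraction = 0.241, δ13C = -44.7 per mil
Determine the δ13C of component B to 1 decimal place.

Isotope mass balance: δ_bulk = Σ fᵢ·δᵢ.
-42.7 = 0.485×(-33.4) + 0.274×δ_B + 0.241×(-44.7)
0.274·δ_B = -42.7 − (-26.972) = -15.728
δ_B = -15.728 / 0.274 = -57.40 per mil

-57.4 per mil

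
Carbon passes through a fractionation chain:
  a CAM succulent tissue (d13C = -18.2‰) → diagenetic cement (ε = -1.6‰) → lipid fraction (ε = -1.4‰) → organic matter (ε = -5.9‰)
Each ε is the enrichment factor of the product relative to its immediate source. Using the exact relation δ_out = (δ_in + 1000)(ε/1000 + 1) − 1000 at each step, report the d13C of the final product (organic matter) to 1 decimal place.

-26.9‰

step 1: δ = (-18.20 + 1000)·(-1.6/1000 + 1) − 1000 = -19.77‰
step 2: δ = (-19.77 + 1000)·(-1.4/1000 + 1) − 1000 = -21.14‰
step 3: δ = (-21.14 + 1000)·(-5.9/1000 + 1) − 1000 = -26.92‰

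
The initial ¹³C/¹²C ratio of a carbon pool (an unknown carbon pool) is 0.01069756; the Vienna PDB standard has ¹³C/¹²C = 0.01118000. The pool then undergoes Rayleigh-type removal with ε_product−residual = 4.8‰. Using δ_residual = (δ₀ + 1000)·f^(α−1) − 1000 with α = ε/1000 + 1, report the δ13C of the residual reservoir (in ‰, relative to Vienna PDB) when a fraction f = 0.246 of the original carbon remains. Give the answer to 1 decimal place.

-49.6‰

δ₀ = (0.01069756/0.01118000 − 1)×1000 = (0.956848 − 1)×1000 = -43.152‰
α − 1 = ε/1000 = 0.0048
f^(α−1) = 0.246^(0.0048) = 0.993291
δ_res = (-43.152 + 1000) × 0.993291 − 1000 = 950.428 − 1000 = -49.57‰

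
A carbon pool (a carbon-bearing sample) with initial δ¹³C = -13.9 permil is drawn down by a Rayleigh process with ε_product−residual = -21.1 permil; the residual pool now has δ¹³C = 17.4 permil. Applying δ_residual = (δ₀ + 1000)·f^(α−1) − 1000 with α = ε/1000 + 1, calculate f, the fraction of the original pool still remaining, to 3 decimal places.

α − 1 = ε/1000 = -0.0211
(δ_res + 1000)/(δ₀ + 1000) = (17.4 + 1000)/(-13.9 + 1000) = 1017.4/986.1 = 1.031741
f = 1.031741^(1/-0.0211) = exp(ln(1.031741)/-0.0211) = exp(0.03125/-0.0211)
f = exp(-1.4809) = 0.2274

0.227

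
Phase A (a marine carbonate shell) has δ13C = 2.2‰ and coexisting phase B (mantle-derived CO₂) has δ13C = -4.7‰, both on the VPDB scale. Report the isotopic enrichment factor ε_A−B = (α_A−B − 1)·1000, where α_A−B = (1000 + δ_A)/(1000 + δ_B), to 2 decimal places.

α_A−B = (1000 + 2.2) / (1000 + -4.7) = 1002.2 / 995.3 = 1.006933
ε_A−B = (1.006933 − 1) × 1000 = 6.933‰
(The approximation ε ≈ δ_A − δ_B would give 6.9‰.)

6.93‰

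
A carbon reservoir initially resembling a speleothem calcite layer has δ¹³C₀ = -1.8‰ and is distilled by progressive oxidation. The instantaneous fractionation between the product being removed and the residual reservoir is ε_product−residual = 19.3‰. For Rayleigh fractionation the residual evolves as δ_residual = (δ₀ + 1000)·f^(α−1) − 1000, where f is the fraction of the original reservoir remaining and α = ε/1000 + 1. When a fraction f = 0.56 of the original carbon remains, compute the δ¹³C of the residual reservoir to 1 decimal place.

-12.9‰

Rayleigh residual: δ_res = (δ₀ + 1000)·f^(α−1) − 1000
α = ε/1000 + 1 = 1.01930, so α − 1 = 0.01930
f^(α−1) = 0.56^(0.01930) = 0.988872
δ_res = (-1.8 + 1000) × 0.988872 − 1000 = 987.092 − 1000 = -12.91‰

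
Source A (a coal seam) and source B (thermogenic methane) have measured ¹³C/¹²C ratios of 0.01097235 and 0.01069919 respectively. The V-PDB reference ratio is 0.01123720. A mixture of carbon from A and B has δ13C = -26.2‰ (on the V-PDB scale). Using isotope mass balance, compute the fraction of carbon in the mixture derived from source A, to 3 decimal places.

δ_A = (0.01097235/0.01123720 − 1)×1000 = (0.976431 − 1)×1000 = -23.569‰
δ_B = (0.01069919/0.01123720 − 1)×1000 = (0.952122 − 1)×1000 = -47.878‰
f_A = (δ_mix − δ_B)/(δ_A − δ_B) = (-26.2 − (-47.878))/(-23.569 − (-47.878))
f_A = 21.678 / 24.309 = 0.8918

0.892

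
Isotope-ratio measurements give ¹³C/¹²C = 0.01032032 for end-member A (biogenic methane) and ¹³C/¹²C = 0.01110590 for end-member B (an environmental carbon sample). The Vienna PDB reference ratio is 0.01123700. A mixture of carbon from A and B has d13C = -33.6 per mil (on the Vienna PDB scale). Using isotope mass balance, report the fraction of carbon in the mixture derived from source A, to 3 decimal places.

0.314

δ_A = (0.01032032/0.01123700 − 1)×1000 = (0.918423 − 1)×1000 = -81.577 per mil
δ_B = (0.01110590/0.01123700 − 1)×1000 = (0.988333 − 1)×1000 = -11.667 per mil
f_A = (δ_mix − δ_B)/(δ_A − δ_B) = (-33.6 − (-11.667))/(-81.577 − (-11.667))
f_A = -21.933 / -69.910 = 0.3137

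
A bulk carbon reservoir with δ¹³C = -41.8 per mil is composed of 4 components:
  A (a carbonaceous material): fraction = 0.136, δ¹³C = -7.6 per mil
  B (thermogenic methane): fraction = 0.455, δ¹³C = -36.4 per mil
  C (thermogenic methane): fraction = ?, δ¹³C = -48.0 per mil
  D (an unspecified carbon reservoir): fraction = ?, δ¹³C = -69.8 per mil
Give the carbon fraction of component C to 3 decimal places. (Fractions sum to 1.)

Let f_C and f_D be the unknown fractions; fractions sum to 1 so f_C + f_D = 0.409.
Mass balance: Σ fᵢ·δᵢ = δ_bulk ⇒ f_C·(-48.0) + f_D·(-69.8) = -41.8 − (-17.596) = -24.204
Substitute f_D = 0.409 − f_C:
f_C·(-48.0 − -69.8) = -24.204 − 0.409×(-69.8) = 4.344
f_C = 4.344 / 21.8 = 0.1993

0.199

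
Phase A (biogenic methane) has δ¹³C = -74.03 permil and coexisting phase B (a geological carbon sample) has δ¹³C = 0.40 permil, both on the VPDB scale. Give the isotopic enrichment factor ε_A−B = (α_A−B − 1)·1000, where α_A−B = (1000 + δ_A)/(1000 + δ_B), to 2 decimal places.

-74.40 permil

α_A−B = (1000 + -74.03) / (1000 + 0.40) = 925.97 / 1000.40 = 0.925600
ε_A−B = (0.925600 − 1) × 1000 = -74.400 permil
(The approximation ε ≈ δ_A − δ_B would give -74.43 permil.)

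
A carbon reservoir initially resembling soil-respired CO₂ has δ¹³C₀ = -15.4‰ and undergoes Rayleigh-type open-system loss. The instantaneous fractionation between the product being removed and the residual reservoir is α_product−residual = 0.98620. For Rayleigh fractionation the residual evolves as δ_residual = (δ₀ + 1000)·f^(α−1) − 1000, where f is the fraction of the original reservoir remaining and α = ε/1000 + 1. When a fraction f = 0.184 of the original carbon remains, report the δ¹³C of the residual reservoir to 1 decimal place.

7.9‰

Rayleigh residual: δ_res = (δ₀ + 1000)·f^(α−1) − 1000
α − 1 = -0.01380
f^(α−1) = 0.184^(-0.01380) = 1.023636
δ_res = (-15.4 + 1000) × 1.023636 − 1000 = 1007.872 − 1000 = 7.87‰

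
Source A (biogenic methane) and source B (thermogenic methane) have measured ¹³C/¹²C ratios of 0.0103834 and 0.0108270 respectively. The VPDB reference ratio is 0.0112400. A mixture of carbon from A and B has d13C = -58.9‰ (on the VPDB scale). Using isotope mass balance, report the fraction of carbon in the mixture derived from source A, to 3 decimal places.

δ_A = (0.0103834/0.0112400 − 1)×1000 = (0.923790 − 1)×1000 = -76.210‰
δ_B = (0.0108270/0.0112400 − 1)×1000 = (0.963256 − 1)×1000 = -36.744‰
f_A = (δ_mix − δ_B)/(δ_A − δ_B) = (-58.9 − (-36.744))/(-76.210 − (-36.744))
f_A = -22.156 / -39.466 = 0.5614

0.561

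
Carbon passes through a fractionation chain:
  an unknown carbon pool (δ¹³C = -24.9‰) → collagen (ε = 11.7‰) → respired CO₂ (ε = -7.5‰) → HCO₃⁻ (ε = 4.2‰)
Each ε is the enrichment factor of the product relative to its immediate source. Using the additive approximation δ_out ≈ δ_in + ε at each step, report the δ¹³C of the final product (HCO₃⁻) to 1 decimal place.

step 1: δ ≈ -24.9 + (11.7) = -13.2‰
step 2: δ ≈ -13.2 + (-7.5) = -20.7‰
step 3: δ ≈ -20.7 + (4.2) = -16.5‰

-16.5‰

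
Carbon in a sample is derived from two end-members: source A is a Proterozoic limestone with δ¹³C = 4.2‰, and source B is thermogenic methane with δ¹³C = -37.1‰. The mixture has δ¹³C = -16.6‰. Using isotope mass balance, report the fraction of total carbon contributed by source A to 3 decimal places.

δ_mix = f_A·δ_A + (1 − f_A)·δ_B  ⇒  f_A = (δ_mix − δ_B)/(δ_A − δ_B)
f_A = (-16.6 − (-37.1)) / (4.2 − (-37.1))
f_A = 20.5 / 41.3 = 0.4964

0.496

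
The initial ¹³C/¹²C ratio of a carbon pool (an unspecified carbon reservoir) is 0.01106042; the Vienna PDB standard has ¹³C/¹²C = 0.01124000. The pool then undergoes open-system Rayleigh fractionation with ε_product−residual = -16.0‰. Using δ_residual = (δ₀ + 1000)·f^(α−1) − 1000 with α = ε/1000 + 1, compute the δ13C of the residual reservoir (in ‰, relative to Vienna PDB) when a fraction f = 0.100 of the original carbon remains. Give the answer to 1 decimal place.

21.0‰

δ₀ = (0.01106042/0.01124000 − 1)×1000 = (0.984023 − 1)×1000 = -15.977‰
α − 1 = ε/1000 = -0.0160
f^(α−1) = 0.100^(-0.0160) = 1.037528
δ_res = (-15.977 + 1000) × 1.037528 − 1000 = 1020.952 − 1000 = 20.95‰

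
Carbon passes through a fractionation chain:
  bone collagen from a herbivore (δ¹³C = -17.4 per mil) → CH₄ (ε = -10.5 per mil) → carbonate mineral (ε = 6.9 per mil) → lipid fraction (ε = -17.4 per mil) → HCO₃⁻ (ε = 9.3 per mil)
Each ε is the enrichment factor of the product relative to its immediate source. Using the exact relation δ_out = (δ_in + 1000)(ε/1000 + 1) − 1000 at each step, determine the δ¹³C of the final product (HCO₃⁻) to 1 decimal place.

-29.1 per mil

step 1: δ = (-17.40 + 1000)·(-10.5/1000 + 1) − 1000 = -27.72 per mil
step 2: δ = (-27.72 + 1000)·(6.9/1000 + 1) − 1000 = -21.01 per mil
step 3: δ = (-21.01 + 1000)·(-17.4/1000 + 1) − 1000 = -38.04 per mil
step 4: δ = (-38.04 + 1000)·(9.3/1000 + 1) − 1000 = -29.10 per mil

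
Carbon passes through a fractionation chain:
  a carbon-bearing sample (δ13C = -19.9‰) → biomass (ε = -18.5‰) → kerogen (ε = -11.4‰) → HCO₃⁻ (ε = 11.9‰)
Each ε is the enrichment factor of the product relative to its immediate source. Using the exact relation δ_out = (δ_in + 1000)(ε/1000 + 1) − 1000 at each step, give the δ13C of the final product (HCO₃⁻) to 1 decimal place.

step 1: δ = (-19.90 + 1000)·(-18.5/1000 + 1) − 1000 = -38.03‰
step 2: δ = (-38.03 + 1000)·(-11.4/1000 + 1) − 1000 = -49.00‰
step 3: δ = (-49.00 + 1000)·(11.9/1000 + 1) − 1000 = -37.68‰

-37.7‰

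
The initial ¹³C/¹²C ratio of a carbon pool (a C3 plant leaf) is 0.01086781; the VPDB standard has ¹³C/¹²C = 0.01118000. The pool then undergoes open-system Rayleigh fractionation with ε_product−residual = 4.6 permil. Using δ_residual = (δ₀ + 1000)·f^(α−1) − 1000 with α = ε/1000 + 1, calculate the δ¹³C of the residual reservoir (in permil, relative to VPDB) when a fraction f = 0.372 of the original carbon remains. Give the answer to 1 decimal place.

-32.3 permil

δ₀ = (0.01086781/0.01118000 − 1)×1000 = (0.972076 − 1)×1000 = -27.924 permil
α − 1 = ε/1000 = 0.0046
f^(α−1) = 0.372^(0.0046) = 0.995462
δ_res = (-27.924 + 1000) × 0.995462 − 1000 = 967.664 − 1000 = -32.34 permil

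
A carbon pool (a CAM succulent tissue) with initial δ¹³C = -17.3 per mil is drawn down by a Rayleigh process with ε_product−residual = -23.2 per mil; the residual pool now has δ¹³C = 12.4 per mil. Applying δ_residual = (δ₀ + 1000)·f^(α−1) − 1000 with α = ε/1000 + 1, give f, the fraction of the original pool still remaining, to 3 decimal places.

0.277

α − 1 = ε/1000 = -0.0232
(δ_res + 1000)/(δ₀ + 1000) = (12.4 + 1000)/(-17.3 + 1000) = 1012.4/982.7 = 1.030223
f = 1.030223^(1/-0.0232) = exp(ln(1.030223)/-0.0232) = exp(0.02978/-0.0232)
f = exp(-1.2834) = 0.2771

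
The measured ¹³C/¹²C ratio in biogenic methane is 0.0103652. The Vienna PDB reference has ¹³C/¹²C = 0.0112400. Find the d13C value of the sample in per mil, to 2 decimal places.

-77.83 per mil

d13C = (R_sample / R_standard − 1) × 1000
R_sample / R_standard = 0.0103652 / 0.0112400 = 0.922171
d13C = (0.922171 − 1) × 1000 = -77.829 per mil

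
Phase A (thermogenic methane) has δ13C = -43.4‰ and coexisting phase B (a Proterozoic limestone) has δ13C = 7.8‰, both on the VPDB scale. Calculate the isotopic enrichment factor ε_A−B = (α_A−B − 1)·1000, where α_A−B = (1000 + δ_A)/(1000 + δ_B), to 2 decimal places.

-50.80‰

α_A−B = (1000 + -43.4) / (1000 + 7.8) = 956.6 / 1007.8 = 0.949196
ε_A−B = (0.949196 − 1) × 1000 = -50.804‰
(The approximation ε ≈ δ_A − δ_B would give -51.2‰.)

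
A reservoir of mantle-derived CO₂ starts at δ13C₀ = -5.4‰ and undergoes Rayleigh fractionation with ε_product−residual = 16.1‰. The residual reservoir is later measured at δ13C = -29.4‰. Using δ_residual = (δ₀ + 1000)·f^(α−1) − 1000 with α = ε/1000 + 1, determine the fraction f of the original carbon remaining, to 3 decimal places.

0.219

α − 1 = ε/1000 = 0.0161
(δ_res + 1000)/(δ₀ + 1000) = (-29.4 + 1000)/(-5.4 + 1000) = 970.6/994.6 = 0.975870
f = 0.975870^(1/0.0161) = exp(ln(0.975870)/0.0161) = exp(-0.02443/0.0161)
f = exp(-1.5172) = 0.2193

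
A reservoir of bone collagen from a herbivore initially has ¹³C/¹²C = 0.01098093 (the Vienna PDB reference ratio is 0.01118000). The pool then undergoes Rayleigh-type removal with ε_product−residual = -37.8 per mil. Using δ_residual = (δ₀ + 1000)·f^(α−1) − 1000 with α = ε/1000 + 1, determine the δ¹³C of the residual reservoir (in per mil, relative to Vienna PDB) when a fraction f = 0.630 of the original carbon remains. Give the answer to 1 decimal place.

-0.5 per mil

δ₀ = (0.01098093/0.01118000 − 1)×1000 = (0.982194 − 1)×1000 = -17.806 per mil
α − 1 = ε/1000 = -0.0378
f^(α−1) = 0.630^(-0.0378) = 1.017618
δ_res = (-17.806 + 1000) × 1.017618 − 1000 = 999.499 − 1000 = -0.50 per mil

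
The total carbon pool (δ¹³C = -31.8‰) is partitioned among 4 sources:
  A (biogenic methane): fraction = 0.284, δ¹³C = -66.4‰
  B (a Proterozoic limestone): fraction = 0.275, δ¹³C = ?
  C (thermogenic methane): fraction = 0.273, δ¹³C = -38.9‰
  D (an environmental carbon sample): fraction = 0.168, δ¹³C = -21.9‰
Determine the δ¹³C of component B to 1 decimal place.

4.9‰

Isotope mass balance: δ_bulk = Σ fᵢ·δᵢ.
-31.8 = 0.284×(-66.4) + 0.275×δ_B + 0.273×(-38.9) + 0.168×(-21.9)
0.275·δ_B = -31.8 − (-33.157) = 1.357
δ_B = 1.357 / 0.275 = 4.93‰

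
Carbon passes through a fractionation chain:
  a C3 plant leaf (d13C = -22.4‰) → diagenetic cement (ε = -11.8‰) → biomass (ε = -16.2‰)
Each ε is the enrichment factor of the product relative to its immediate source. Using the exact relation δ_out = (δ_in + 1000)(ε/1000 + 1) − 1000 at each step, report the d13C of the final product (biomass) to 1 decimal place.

-49.6‰

step 1: δ = (-22.40 + 1000)·(-11.8/1000 + 1) − 1000 = -33.94‰
step 2: δ = (-33.94 + 1000)·(-16.2/1000 + 1) − 1000 = -49.59‰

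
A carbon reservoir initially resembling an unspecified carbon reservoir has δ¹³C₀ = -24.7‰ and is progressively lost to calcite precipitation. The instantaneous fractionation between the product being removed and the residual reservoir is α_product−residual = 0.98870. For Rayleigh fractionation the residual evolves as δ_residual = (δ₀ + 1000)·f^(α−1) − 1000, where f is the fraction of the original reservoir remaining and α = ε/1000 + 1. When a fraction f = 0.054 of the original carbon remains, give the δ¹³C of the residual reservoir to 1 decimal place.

8.0‰

Rayleigh residual: δ_res = (δ₀ + 1000)·f^(α−1) − 1000
α − 1 = -0.01130
f^(α−1) = 0.054^(-0.01130) = 1.033532
δ_res = (-24.7 + 1000) × 1.033532 − 1000 = 1008.004 − 1000 = 8.00‰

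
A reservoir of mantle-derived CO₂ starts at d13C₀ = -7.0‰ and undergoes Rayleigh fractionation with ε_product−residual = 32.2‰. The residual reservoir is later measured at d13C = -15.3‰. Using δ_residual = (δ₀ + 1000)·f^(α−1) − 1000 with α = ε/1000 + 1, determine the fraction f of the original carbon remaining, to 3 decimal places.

0.771

α − 1 = ε/1000 = 0.0322
(δ_res + 1000)/(δ₀ + 1000) = (-15.3 + 1000)/(-7.0 + 1000) = 984.7/993.0 = 0.991641
f = 0.991641^(1/0.0322) = exp(ln(0.991641)/0.0322) = exp(-0.00839/0.0322)
f = exp(-0.2607) = 0.7705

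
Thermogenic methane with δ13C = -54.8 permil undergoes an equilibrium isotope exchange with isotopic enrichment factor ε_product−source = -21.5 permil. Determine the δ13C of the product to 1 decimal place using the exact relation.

Exactly, δ_product = (δ_source + 1000)·(ε/1000 + 1) − 1000.
δ_product = (-54.8 + 1000) × (-21.5/1000 + 1) − 1000
δ_product = -75.12 permil

-75.1 permil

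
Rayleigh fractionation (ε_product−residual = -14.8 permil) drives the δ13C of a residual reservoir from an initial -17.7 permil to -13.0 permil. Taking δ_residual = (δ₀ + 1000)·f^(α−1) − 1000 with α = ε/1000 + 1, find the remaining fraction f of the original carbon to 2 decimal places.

α − 1 = ε/1000 = -0.0148
(δ_res + 1000)/(δ₀ + 1000) = (-13.0 + 1000)/(-17.7 + 1000) = 987.0/982.3 = 1.004785
f = 1.004785^(1/-0.0148) = exp(ln(1.004785)/-0.0148) = exp(0.00477/-0.0148)
f = exp(-0.3225) = 0.7243

0.72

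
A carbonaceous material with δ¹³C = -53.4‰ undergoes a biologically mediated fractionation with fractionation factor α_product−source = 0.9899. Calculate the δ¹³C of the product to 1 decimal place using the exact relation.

δ_product = (δ_source + 1000)·α − 1000
δ_product = (-53.4 + 1000) × 0.9899 − 1000
δ_product = 937.039 − 1000 = -62.96‰

-63.0‰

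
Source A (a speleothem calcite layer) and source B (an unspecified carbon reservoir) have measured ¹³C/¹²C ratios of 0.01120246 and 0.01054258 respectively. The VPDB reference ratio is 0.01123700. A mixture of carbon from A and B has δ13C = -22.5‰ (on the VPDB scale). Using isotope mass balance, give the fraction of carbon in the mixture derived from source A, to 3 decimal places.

0.669

δ_A = (0.01120246/0.01123700 − 1)×1000 = (0.996926 − 1)×1000 = -3.074‰
δ_B = (0.01054258/0.01123700 − 1)×1000 = (0.938202 − 1)×1000 = -61.798‰
f_A = (δ_mix − δ_B)/(δ_A − δ_B) = (-22.5 − (-61.798))/(-3.074 − (-61.798))
f_A = 39.298 / 58.724 = 0.6692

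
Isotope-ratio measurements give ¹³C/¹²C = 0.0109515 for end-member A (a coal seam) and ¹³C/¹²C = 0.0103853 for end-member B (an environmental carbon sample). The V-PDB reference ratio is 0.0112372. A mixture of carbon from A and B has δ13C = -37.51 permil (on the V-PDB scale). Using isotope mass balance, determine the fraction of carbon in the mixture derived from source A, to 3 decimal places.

δ_A = (0.0109515/0.0112372 − 1)×1000 = (0.974576 − 1)×1000 = -25.424 permil
δ_B = (0.0103853/0.0112372 − 1)×1000 = (0.924189 − 1)×1000 = -75.811 permil
f_A = (δ_mix − δ_B)/(δ_A − δ_B) = (-37.51 − (-75.811))/(-25.424 − (-75.811))
f_A = 38.301 / 50.386 = 0.7601

0.760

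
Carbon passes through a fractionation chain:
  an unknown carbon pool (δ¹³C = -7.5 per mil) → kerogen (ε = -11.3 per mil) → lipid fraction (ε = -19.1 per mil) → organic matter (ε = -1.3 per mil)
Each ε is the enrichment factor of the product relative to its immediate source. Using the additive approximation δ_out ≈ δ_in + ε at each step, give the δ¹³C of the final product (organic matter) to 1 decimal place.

-39.2 per mil

step 1: δ ≈ -7.5 + (-11.3) = -18.8 per mil
step 2: δ ≈ -18.8 + (-19.1) = -37.9 per mil
step 3: δ ≈ -37.9 + (-1.3) = -39.2 per mil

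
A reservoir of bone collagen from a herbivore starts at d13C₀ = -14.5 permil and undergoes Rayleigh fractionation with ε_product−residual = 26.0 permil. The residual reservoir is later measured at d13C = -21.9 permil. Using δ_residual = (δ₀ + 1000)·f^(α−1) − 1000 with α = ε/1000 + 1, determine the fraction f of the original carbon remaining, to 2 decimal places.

0.75

α − 1 = ε/1000 = 0.0260
(δ_res + 1000)/(δ₀ + 1000) = (-21.9 + 1000)/(-14.5 + 1000) = 978.1/985.5 = 0.992491
f = 0.992491^(1/0.0260) = exp(ln(0.992491)/0.0260) = exp(-0.00754/0.0260)
f = exp(-0.2899) = 0.7483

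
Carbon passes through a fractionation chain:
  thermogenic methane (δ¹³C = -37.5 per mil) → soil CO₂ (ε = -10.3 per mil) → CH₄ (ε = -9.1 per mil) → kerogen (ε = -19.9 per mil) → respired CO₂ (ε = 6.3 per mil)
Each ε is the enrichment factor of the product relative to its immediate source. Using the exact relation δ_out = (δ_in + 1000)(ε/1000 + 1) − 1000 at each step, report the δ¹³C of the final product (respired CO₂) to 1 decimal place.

-69.0 per mil

step 1: δ = (-37.50 + 1000)·(-10.3/1000 + 1) − 1000 = -47.41 per mil
step 2: δ = (-47.41 + 1000)·(-9.1/1000 + 1) − 1000 = -56.08 per mil
step 3: δ = (-56.08 + 1000)·(-19.9/1000 + 1) − 1000 = -74.87 per mil
step 4: δ = (-74.87 + 1000)·(6.3/1000 + 1) − 1000 = -69.04 per mil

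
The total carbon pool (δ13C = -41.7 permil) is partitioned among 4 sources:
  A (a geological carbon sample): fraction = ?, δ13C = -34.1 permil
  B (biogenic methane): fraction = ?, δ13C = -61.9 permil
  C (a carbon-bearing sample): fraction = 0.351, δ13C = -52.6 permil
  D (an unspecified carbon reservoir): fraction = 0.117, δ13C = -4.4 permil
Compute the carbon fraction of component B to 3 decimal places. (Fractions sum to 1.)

0.165

Let f_B and f_A be the unknown fractions; fractions sum to 1 so f_B + f_A = 0.532.
Mass balance: Σ fᵢ·δᵢ = δ_bulk ⇒ f_B·(-61.9) + f_A·(-34.1) = -41.7 − (-18.977) = -22.723
Substitute f_A = 0.532 − f_B:
f_B·(-61.9 − -34.1) = -22.723 − 0.532×(-34.1) = -4.581
f_B = -4.581 / -27.8 = 0.1648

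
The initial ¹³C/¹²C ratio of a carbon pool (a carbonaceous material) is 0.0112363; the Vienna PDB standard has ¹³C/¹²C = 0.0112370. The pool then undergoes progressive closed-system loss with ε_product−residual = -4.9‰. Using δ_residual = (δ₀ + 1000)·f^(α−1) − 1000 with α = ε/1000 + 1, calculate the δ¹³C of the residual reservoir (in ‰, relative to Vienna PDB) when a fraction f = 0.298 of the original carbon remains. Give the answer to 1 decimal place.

δ₀ = (0.0112363/0.0112370 − 1)×1000 = (0.999938 − 1)×1000 = -0.062‰
α − 1 = ε/1000 = -0.0049
f^(α−1) = 0.298^(-0.0049) = 1.005950
δ_res = (-0.062 + 1000) × 1.005950 − 1000 = 1005.887 − 1000 = 5.89‰

5.9‰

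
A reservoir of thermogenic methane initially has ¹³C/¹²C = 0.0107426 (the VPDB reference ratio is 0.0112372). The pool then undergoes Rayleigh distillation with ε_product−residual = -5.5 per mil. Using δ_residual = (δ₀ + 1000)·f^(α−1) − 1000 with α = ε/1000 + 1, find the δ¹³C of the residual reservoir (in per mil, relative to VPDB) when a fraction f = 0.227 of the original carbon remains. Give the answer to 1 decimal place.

δ₀ = (0.0107426/0.0112372 − 1)×1000 = (0.955985 − 1)×1000 = -44.015 per mil
α − 1 = ε/1000 = -0.0055
f^(α−1) = 0.227^(-0.0055) = 1.008189
δ_res = (-44.015 + 1000) × 1.008189 − 1000 = 963.814 − 1000 = -36.19 per mil

-36.2 per mil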